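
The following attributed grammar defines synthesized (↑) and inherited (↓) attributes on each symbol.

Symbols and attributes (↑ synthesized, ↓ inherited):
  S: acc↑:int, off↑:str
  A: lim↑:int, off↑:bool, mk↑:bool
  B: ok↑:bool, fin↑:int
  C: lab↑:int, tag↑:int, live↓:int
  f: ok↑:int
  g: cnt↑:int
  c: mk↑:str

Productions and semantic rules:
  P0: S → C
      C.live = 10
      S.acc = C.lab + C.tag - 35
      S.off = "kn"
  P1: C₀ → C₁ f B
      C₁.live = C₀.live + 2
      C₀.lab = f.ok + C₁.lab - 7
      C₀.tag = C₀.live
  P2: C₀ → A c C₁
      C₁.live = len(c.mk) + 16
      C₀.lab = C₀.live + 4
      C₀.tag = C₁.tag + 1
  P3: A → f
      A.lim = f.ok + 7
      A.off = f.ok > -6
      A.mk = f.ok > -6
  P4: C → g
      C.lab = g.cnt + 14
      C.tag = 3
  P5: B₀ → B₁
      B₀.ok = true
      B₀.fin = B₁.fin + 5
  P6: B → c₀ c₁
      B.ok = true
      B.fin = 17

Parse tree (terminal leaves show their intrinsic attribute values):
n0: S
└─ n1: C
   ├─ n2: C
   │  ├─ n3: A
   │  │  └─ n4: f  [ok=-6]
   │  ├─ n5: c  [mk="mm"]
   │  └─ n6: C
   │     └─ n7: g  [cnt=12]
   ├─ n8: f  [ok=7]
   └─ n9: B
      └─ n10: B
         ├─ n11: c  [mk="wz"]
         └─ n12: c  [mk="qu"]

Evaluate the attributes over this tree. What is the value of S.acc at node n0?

1. n1.live = 10  [10]
2. n2.live = 12  [C₀.live + 2]
3. n4.ok = -6  [terminal]
4. n3.lim = 1  [f.ok + 7]
5. n3.off = false  [f.ok > -6]
6. n3.mk = false  [f.ok > -6]
7. n5.mk = "mm"  [terminal]
8. n6.live = 18  [len(c.mk) + 16]
9. n7.cnt = 12  [terminal]
10. n6.lab = 26  [g.cnt + 14]
11. n6.tag = 3  [3]
12. n2.lab = 16  [C₀.live + 4]
13. n2.tag = 4  [C₁.tag + 1]
14. n8.ok = 7  [terminal]
15. n11.mk = "wz"  [terminal]
16. n12.mk = "qu"  [terminal]
17. n10.ok = true  [true]
18. n10.fin = 17  [17]
19. n9.ok = true  [true]
20. n9.fin = 22  [B₁.fin + 5]
21. n1.lab = 16  [f.ok + C₁.lab - 7]
22. n1.tag = 10  [C₀.live]
23. n0.acc = -9  [C.lab + C.tag - 35]
24. n0.off = "kn"  ["kn"]

-9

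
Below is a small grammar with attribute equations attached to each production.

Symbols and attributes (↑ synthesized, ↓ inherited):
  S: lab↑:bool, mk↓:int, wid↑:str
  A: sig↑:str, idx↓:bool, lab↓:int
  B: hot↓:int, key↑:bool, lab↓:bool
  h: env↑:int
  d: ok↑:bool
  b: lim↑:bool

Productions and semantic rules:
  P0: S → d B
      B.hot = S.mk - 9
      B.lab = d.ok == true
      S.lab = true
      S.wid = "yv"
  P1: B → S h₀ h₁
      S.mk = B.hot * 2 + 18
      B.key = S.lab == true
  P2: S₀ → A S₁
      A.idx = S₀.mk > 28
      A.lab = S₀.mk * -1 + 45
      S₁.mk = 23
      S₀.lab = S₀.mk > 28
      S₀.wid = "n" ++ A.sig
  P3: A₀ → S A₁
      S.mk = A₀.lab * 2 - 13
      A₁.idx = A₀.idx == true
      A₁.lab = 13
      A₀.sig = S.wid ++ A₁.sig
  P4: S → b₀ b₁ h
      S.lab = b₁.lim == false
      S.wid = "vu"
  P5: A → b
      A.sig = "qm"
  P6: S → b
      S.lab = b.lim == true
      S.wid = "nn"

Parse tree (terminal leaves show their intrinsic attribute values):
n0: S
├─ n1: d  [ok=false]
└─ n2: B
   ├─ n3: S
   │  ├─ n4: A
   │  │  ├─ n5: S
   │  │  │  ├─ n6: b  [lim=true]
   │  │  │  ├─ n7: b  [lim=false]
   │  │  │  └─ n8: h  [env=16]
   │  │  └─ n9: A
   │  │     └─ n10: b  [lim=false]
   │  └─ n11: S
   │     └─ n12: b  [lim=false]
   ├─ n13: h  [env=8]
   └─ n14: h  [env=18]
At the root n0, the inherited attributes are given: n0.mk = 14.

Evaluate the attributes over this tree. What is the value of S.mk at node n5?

21

1. n0.mk = 14  [given at root]
2. n1.ok = false  [terminal]
3. n2.hot = 5  [S.mk - 9]
4. n2.lab = false  [d.ok == true]
5. n3.mk = 28  [B.hot * 2 + 18]
6. n4.idx = false  [S₀.mk > 28]
7. n4.lab = 17  [S₀.mk * -1 + 45]
8. n5.mk = 21  [A₀.lab * 2 - 13]
9. n6.lim = true  [terminal]
10. n7.lim = false  [terminal]
11. n8.env = 16  [terminal]
12. n5.lab = true  [b₁.lim == false]
13. n5.wid = "vu"  ["vu"]
14. n9.idx = false  [A₀.idx == true]
15. n9.lab = 13  [13]
16. n10.lim = false  [terminal]
17. n9.sig = "qm"  ["qm"]
18. n4.sig = "vuqm"  [S.wid ++ A₁.sig]
19. n11.mk = 23  [23]
20. n12.lim = false  [terminal]
21. n11.lab = false  [b.lim == true]
22. n11.wid = "nn"  ["nn"]
23. n3.lab = false  [S₀.mk > 28]
24. n3.wid = "nvuqm"  ["n" ++ A.sig]
25. n13.env = 8  [terminal]
26. n14.env = 18  [terminal]
27. n2.key = false  [S.lab == true]
28. n0.lab = true  [true]
29. n0.wid = "yv"  ["yv"]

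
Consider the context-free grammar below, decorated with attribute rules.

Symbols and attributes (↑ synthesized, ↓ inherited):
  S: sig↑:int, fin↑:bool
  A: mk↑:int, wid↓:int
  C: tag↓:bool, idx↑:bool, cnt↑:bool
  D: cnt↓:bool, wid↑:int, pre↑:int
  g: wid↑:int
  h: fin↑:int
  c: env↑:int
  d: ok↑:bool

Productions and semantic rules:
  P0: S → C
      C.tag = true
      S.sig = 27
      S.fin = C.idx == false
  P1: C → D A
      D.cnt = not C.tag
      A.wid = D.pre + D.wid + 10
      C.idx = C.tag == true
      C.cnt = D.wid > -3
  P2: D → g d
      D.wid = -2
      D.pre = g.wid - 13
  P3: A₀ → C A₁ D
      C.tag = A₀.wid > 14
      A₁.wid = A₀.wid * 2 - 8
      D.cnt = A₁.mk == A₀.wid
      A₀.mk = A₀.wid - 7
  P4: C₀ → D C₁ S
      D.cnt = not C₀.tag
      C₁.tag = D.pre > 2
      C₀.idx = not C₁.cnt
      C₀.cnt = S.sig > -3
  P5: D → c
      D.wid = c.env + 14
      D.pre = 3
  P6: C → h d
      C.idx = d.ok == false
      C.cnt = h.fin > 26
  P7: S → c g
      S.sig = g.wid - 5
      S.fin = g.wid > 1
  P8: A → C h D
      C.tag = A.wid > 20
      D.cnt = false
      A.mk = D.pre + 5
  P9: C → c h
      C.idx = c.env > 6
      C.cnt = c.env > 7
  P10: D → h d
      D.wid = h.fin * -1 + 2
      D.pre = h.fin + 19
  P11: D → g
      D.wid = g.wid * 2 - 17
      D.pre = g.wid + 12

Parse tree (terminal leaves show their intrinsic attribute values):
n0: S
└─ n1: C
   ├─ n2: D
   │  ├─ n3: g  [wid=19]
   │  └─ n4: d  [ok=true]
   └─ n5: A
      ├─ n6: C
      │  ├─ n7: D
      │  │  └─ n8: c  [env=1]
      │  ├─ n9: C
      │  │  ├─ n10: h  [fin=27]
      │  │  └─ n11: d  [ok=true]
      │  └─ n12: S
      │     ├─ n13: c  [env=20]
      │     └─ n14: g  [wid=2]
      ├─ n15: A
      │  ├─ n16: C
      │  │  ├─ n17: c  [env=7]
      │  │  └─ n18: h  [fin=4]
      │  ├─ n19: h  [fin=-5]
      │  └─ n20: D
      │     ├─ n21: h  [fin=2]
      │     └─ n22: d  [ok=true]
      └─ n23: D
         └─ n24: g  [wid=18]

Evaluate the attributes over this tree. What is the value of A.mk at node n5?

1. n1.tag = true  [true]
2. n2.cnt = false  [not C.tag]
3. n3.wid = 19  [terminal]
4. n4.ok = true  [terminal]
5. n2.wid = -2  [-2]
6. n2.pre = 6  [g.wid - 13]
7. n5.wid = 14  [D.pre + D.wid + 10]
8. n6.tag = false  [A₀.wid > 14]
9. n7.cnt = true  [not C₀.tag]
10. n8.env = 1  [terminal]
11. n7.wid = 15  [c.env + 14]
12. n7.pre = 3  [3]
13. n9.tag = true  [D.pre > 2]
14. n10.fin = 27  [terminal]
15. n11.ok = true  [terminal]
16. n9.idx = false  [d.ok == false]
17. n9.cnt = true  [h.fin > 26]
18. n13.env = 20  [terminal]
19. n14.wid = 2  [terminal]
20. n12.sig = -3  [g.wid - 5]
21. n12.fin = true  [g.wid > 1]
22. n6.idx = false  [not C₁.cnt]
23. n6.cnt = false  [S.sig > -3]
24. n15.wid = 20  [A₀.wid * 2 - 8]
25. n16.tag = false  [A.wid > 20]
26. n17.env = 7  [terminal]
27. n18.fin = 4  [terminal]
28. n16.idx = true  [c.env > 6]
29. n16.cnt = false  [c.env > 7]
30. n19.fin = -5  [terminal]
31. n20.cnt = false  [false]
32. n21.fin = 2  [terminal]
33. n22.ok = true  [terminal]
34. n20.wid = 0  [h.fin * -1 + 2]
35. n20.pre = 21  [h.fin + 19]
36. n15.mk = 26  [D.pre + 5]
37. n23.cnt = false  [A₁.mk == A₀.wid]
38. n24.wid = 18  [terminal]
39. n23.wid = 19  [g.wid * 2 - 17]
40. n23.pre = 30  [g.wid + 12]
41. n5.mk = 7  [A₀.wid - 7]
42. n1.idx = true  [C.tag == true]
43. n1.cnt = true  [D.wid > -3]
44. n0.sig = 27  [27]
45. n0.fin = false  [C.idx == false]

7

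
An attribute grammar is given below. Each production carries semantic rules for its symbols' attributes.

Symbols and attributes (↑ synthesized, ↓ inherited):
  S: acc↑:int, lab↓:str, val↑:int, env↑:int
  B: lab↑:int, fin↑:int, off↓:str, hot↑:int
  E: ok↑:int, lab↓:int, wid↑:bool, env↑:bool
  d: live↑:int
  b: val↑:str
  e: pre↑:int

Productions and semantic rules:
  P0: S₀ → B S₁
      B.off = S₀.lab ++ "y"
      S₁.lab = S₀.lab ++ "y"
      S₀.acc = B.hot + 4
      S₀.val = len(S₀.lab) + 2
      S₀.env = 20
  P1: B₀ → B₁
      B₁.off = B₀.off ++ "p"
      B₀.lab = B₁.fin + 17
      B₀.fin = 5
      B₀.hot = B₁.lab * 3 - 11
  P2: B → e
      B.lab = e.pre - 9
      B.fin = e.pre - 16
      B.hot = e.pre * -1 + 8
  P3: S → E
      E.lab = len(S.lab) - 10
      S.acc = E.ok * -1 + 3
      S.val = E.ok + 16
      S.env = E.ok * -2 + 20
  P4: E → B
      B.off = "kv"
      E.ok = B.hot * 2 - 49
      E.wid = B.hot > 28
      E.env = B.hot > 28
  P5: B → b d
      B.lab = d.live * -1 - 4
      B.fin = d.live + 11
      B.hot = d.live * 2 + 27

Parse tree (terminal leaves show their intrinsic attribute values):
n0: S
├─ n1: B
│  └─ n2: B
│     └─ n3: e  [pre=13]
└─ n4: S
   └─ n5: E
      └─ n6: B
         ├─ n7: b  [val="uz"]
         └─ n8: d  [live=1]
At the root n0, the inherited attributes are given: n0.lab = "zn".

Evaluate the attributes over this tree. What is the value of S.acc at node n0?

5

1. n0.lab = "zn"  [given at root]
2. n1.off = "zny"  [S₀.lab ++ "y"]
3. n2.off = "znyp"  [B₀.off ++ "p"]
4. n3.pre = 13  [terminal]
5. n2.lab = 4  [e.pre - 9]
6. n2.fin = -3  [e.pre - 16]
7. n2.hot = -5  [e.pre * -1 + 8]
8. n1.lab = 14  [B₁.fin + 17]
9. n1.fin = 5  [5]
10. n1.hot = 1  [B₁.lab * 3 - 11]
11. n4.lab = "zny"  [S₀.lab ++ "y"]
12. n5.lab = -7  [len(S.lab) - 10]
13. n6.off = "kv"  ["kv"]
14. n7.val = "uz"  [terminal]
15. n8.live = 1  [terminal]
16. n6.lab = -5  [d.live * -1 - 4]
17. n6.fin = 12  [d.live + 11]
18. n6.hot = 29  [d.live * 2 + 27]
19. n5.ok = 9  [B.hot * 2 - 49]
20. n5.wid = true  [B.hot > 28]
21. n5.env = true  [B.hot > 28]
22. n4.acc = -6  [E.ok * -1 + 3]
23. n4.val = 25  [E.ok + 16]
24. n4.env = 2  [E.ok * -2 + 20]
25. n0.acc = 5  [B.hot + 4]
26. n0.val = 4  [len(S₀.lab) + 2]
27. n0.env = 20  [20]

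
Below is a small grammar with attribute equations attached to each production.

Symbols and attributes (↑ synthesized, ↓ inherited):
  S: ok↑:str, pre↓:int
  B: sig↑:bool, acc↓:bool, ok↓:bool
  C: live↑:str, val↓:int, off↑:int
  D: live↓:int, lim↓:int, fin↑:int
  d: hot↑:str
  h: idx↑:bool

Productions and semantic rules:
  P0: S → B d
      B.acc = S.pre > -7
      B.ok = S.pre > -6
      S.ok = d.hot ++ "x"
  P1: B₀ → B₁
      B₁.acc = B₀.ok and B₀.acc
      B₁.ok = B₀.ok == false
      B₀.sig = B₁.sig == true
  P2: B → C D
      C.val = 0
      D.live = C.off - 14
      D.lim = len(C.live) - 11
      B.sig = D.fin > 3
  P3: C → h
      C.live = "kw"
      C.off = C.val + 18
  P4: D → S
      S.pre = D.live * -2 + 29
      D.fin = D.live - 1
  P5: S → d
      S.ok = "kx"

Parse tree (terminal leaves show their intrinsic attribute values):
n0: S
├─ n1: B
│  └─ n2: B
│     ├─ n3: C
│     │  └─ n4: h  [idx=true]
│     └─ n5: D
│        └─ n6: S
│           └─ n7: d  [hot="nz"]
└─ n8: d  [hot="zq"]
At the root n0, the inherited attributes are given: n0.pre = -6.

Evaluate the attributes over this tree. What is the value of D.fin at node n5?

3

1. n0.pre = -6  [given at root]
2. n1.acc = true  [S.pre > -7]
3. n1.ok = false  [S.pre > -6]
4. n2.acc = false  [B₀.ok and B₀.acc]
5. n2.ok = true  [B₀.ok == false]
6. n3.val = 0  [0]
7. n4.idx = true  [terminal]
8. n3.live = "kw"  ["kw"]
9. n3.off = 18  [C.val + 18]
10. n5.live = 4  [C.off - 14]
11. n5.lim = -9  [len(C.live) - 11]
12. n6.pre = 21  [D.live * -2 + 29]
13. n7.hot = "nz"  [terminal]
14. n6.ok = "kx"  ["kx"]
15. n5.fin = 3  [D.live - 1]
16. n2.sig = false  [D.fin > 3]
17. n1.sig = false  [B₁.sig == true]
18. n8.hot = "zq"  [terminal]
19. n0.ok = "zqx"  [d.hot ++ "x"]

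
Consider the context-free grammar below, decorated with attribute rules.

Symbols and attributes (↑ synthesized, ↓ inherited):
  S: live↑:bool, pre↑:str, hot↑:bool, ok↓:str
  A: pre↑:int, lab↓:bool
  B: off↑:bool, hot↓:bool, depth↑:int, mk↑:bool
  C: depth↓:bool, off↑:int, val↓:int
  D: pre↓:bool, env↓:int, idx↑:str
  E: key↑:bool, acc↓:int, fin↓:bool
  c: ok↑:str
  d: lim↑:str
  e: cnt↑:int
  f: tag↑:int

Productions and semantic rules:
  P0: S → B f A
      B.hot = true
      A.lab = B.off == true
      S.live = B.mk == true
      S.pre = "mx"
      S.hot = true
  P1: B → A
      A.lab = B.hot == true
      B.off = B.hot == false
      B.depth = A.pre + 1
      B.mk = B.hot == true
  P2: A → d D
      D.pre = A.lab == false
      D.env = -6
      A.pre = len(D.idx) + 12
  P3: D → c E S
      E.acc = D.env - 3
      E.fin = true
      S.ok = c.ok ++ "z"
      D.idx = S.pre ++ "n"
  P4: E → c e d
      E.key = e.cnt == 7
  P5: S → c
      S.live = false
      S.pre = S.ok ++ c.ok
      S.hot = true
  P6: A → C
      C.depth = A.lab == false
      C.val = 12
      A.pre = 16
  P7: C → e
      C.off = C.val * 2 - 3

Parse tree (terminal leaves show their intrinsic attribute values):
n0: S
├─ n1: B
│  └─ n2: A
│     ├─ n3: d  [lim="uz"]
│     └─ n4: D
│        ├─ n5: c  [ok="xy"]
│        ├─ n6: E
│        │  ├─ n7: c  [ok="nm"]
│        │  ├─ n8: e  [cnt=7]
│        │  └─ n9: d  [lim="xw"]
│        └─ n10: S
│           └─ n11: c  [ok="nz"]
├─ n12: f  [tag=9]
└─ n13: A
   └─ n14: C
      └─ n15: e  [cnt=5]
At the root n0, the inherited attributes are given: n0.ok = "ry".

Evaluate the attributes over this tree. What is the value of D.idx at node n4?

"xyznzn"

1. n0.ok = "ry"  [given at root]
2. n1.hot = true  [true]
3. n2.lab = true  [B.hot == true]
4. n3.lim = "uz"  [terminal]
5. n4.pre = false  [A.lab == false]
6. n4.env = -6  [-6]
7. n5.ok = "xy"  [terminal]
8. n6.acc = -9  [D.env - 3]
9. n6.fin = true  [true]
10. n7.ok = "nm"  [terminal]
11. n8.cnt = 7  [terminal]
12. n9.lim = "xw"  [terminal]
13. n6.key = true  [e.cnt == 7]
14. n10.ok = "xyz"  [c.ok ++ "z"]
15. n11.ok = "nz"  [terminal]
16. n10.live = false  [false]
17. n10.pre = "xyznz"  [S.ok ++ c.ok]
18. n10.hot = true  [true]
19. n4.idx = "xyznzn"  [S.pre ++ "n"]
20. n2.pre = 18  [len(D.idx) + 12]
21. n1.off = false  [B.hot == false]
22. n1.depth = 19  [A.pre + 1]
23. n1.mk = true  [B.hot == true]
24. n12.tag = 9  [terminal]
25. n13.lab = false  [B.off == true]
26. n14.depth = true  [A.lab == false]
27. n14.val = 12  [12]
28. n15.cnt = 5  [terminal]
29. n14.off = 21  [C.val * 2 - 3]
30. n13.pre = 16  [16]
31. n0.live = true  [B.mk == true]
32. n0.pre = "mx"  ["mx"]
33. n0.hot = true  [true]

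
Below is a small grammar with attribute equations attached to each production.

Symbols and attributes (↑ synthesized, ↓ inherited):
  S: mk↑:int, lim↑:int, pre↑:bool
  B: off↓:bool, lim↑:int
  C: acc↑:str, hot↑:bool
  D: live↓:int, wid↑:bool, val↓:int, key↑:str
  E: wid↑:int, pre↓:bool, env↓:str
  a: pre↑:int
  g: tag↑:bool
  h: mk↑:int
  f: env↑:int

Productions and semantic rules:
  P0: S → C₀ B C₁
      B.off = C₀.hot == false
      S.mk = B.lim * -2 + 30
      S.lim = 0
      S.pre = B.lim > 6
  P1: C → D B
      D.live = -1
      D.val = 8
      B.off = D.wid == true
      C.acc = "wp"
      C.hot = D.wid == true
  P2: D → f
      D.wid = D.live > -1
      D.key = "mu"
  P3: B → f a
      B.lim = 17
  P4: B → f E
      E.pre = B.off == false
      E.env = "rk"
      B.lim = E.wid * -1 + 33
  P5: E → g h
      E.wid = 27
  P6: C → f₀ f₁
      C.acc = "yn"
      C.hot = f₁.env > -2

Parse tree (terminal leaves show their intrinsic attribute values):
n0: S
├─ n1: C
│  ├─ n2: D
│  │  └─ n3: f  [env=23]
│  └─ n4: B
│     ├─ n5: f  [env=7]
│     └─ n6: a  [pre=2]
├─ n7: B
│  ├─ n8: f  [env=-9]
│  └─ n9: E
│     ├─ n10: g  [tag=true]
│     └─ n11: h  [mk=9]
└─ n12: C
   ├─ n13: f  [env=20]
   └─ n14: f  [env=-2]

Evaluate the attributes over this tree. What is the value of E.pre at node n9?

false

1. n2.live = -1  [-1]
2. n2.val = 8  [8]
3. n3.env = 23  [terminal]
4. n2.wid = false  [D.live > -1]
5. n2.key = "mu"  ["mu"]
6. n4.off = false  [D.wid == true]
7. n5.env = 7  [terminal]
8. n6.pre = 2  [terminal]
9. n4.lim = 17  [17]
10. n1.acc = "wp"  ["wp"]
11. n1.hot = false  [D.wid == true]
12. n7.off = true  [C₀.hot == false]
13. n8.env = -9  [terminal]
14. n9.pre = false  [B.off == false]
15. n9.env = "rk"  ["rk"]
16. n10.tag = true  [terminal]
17. n11.mk = 9  [terminal]
18. n9.wid = 27  [27]
19. n7.lim = 6  [E.wid * -1 + 33]
20. n13.env = 20  [terminal]
21. n14.env = -2  [terminal]
22. n12.acc = "yn"  ["yn"]
23. n12.hot = false  [f₁.env > -2]
24. n0.mk = 18  [B.lim * -2 + 30]
25. n0.lim = 0  [0]
26. n0.pre = false  [B.lim > 6]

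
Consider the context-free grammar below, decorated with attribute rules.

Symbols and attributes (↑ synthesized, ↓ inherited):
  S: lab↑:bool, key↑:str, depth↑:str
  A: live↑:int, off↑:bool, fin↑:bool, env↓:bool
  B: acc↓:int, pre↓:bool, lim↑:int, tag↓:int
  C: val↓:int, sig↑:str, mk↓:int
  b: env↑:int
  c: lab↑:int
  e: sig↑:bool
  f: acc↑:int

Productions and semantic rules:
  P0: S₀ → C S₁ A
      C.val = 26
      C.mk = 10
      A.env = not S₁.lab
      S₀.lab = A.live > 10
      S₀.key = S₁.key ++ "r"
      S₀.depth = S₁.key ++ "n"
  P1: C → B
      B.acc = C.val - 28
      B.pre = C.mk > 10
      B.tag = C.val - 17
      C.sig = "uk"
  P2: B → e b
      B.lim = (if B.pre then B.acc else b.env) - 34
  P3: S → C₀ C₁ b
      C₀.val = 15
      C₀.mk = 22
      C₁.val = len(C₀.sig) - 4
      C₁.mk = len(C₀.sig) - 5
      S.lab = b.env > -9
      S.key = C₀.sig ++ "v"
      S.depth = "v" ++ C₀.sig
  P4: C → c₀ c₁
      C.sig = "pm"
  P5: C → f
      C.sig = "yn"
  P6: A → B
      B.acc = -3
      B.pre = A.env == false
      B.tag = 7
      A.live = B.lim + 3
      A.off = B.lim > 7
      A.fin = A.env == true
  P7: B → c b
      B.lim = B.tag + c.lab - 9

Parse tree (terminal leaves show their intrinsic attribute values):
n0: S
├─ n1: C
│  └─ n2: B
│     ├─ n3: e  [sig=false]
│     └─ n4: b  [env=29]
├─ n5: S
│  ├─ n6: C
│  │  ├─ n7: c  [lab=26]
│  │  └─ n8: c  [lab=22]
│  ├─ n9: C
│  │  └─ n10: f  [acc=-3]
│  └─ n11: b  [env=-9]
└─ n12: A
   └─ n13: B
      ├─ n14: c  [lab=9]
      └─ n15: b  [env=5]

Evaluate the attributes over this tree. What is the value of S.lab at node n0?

1. n1.val = 26  [26]
2. n1.mk = 10  [10]
3. n2.acc = -2  [C.val - 28]
4. n2.pre = false  [C.mk > 10]
5. n2.tag = 9  [C.val - 17]
6. n3.sig = false  [terminal]
7. n4.env = 29  [terminal]
8. n2.lim = -5  [(if B.pre then B.acc else b.env) - 34]
9. n1.sig = "uk"  ["uk"]
10. n6.val = 15  [15]
11. n6.mk = 22  [22]
12. n7.lab = 26  [terminal]
13. n8.lab = 22  [terminal]
14. n6.sig = "pm"  ["pm"]
15. n9.val = -2  [len(C₀.sig) - 4]
16. n9.mk = -3  [len(C₀.sig) - 5]
17. n10.acc = -3  [terminal]
18. n9.sig = "yn"  ["yn"]
19. n11.env = -9  [terminal]
20. n5.lab = false  [b.env > -9]
21. n5.key = "pmv"  [C₀.sig ++ "v"]
22. n5.depth = "vpm"  ["v" ++ C₀.sig]
23. n12.env = true  [not S₁.lab]
24. n13.acc = -3  [-3]
25. n13.pre = false  [A.env == false]
26. n13.tag = 7  [7]
27. n14.lab = 9  [terminal]
28. n15.env = 5  [terminal]
29. n13.lim = 7  [B.tag + c.lab - 9]
30. n12.live = 10  [B.lim + 3]
31. n12.off = false  [B.lim > 7]
32. n12.fin = true  [A.env == true]
33. n0.lab = false  [A.live > 10]
34. n0.key = "pmvr"  [S₁.key ++ "r"]
35. n0.depth = "pmvn"  [S₁.key ++ "n"]

false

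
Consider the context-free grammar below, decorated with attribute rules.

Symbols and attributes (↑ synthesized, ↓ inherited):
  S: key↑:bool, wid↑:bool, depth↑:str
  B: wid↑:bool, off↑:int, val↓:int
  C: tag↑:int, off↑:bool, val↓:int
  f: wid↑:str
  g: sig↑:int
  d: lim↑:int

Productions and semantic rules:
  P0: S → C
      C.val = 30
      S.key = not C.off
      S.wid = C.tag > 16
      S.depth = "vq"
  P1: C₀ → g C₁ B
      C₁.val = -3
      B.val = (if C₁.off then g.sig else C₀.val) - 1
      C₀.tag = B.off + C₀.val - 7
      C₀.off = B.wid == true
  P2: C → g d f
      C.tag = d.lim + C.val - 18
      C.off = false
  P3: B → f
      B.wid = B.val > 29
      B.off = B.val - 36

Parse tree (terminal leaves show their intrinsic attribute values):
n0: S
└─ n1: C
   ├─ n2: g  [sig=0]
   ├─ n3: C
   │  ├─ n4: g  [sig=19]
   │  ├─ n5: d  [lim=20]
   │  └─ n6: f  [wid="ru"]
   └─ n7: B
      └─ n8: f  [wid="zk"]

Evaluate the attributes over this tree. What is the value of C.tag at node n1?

16

1. n1.val = 30  [30]
2. n2.sig = 0  [terminal]
3. n3.val = -3  [-3]
4. n4.sig = 19  [terminal]
5. n5.lim = 20  [terminal]
6. n6.wid = "ru"  [terminal]
7. n3.tag = -1  [d.lim + C.val - 18]
8. n3.off = false  [false]
9. n7.val = 29  [(if C₁.off then g.sig else C₀.val) - 1]
10. n8.wid = "zk"  [terminal]
11. n7.wid = false  [B.val > 29]
12. n7.off = -7  [B.val - 36]
13. n1.tag = 16  [B.off + C₀.val - 7]
14. n1.off = false  [B.wid == true]
15. n0.key = true  [not C.off]
16. n0.wid = false  [C.tag > 16]
17. n0.depth = "vq"  ["vq"]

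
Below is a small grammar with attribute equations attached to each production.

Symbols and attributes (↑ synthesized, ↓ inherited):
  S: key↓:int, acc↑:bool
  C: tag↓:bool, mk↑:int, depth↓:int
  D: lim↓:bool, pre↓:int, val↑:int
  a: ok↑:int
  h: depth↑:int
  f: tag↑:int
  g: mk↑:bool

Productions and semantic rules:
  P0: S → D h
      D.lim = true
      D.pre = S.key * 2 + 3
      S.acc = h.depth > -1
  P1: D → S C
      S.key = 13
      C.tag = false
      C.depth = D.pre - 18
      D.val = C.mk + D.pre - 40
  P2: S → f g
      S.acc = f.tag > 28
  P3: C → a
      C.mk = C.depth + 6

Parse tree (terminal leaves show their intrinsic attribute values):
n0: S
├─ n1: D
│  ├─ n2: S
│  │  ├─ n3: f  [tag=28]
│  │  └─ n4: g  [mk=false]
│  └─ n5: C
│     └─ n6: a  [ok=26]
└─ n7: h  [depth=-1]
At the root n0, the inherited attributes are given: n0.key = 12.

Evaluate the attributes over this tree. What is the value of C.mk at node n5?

1. n0.key = 12  [given at root]
2. n1.lim = true  [true]
3. n1.pre = 27  [S.key * 2 + 3]
4. n2.key = 13  [13]
5. n3.tag = 28  [terminal]
6. n4.mk = false  [terminal]
7. n2.acc = false  [f.tag > 28]
8. n5.tag = false  [false]
9. n5.depth = 9  [D.pre - 18]
10. n6.ok = 26  [terminal]
11. n5.mk = 15  [C.depth + 6]
12. n1.val = 2  [C.mk + D.pre - 40]
13. n7.depth = -1  [terminal]
14. n0.acc = false  [h.depth > -1]

15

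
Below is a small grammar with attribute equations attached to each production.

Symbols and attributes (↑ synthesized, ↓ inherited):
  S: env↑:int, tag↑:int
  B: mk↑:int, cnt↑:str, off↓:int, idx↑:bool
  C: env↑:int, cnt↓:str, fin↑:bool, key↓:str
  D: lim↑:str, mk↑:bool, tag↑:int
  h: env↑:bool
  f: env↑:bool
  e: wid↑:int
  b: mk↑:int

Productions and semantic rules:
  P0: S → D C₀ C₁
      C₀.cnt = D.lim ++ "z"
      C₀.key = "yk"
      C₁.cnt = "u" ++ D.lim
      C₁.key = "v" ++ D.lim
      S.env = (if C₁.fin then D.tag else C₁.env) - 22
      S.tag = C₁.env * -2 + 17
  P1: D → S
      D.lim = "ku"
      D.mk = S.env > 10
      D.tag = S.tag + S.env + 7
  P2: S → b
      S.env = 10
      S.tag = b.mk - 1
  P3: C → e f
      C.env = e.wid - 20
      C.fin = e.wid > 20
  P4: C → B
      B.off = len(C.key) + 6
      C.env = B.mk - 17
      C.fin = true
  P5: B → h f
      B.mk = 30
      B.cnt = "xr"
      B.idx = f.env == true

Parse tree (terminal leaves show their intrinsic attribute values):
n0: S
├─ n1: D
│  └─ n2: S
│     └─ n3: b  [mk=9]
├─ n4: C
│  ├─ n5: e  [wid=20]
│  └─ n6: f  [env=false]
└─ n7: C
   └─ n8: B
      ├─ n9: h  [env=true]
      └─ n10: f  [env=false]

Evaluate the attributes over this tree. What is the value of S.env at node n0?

3

1. n3.mk = 9  [terminal]
2. n2.env = 10  [10]
3. n2.tag = 8  [b.mk - 1]
4. n1.lim = "ku"  ["ku"]
5. n1.mk = false  [S.env > 10]
6. n1.tag = 25  [S.tag + S.env + 7]
7. n4.cnt = "kuz"  [D.lim ++ "z"]
8. n4.key = "yk"  ["yk"]
9. n5.wid = 20  [terminal]
10. n6.env = false  [terminal]
11. n4.env = 0  [e.wid - 20]
12. n4.fin = false  [e.wid > 20]
13. n7.cnt = "uku"  ["u" ++ D.lim]
14. n7.key = "vku"  ["v" ++ D.lim]
15. n8.off = 9  [len(C.key) + 6]
16. n9.env = true  [terminal]
17. n10.env = false  [terminal]
18. n8.mk = 30  [30]
19. n8.cnt = "xr"  ["xr"]
20. n8.idx = false  [f.env == true]
21. n7.env = 13  [B.mk - 17]
22. n7.fin = true  [true]
23. n0.env = 3  [(if C₁.fin then D.tag else C₁.env) - 22]
24. n0.tag = -9  [C₁.env * -2 + 17]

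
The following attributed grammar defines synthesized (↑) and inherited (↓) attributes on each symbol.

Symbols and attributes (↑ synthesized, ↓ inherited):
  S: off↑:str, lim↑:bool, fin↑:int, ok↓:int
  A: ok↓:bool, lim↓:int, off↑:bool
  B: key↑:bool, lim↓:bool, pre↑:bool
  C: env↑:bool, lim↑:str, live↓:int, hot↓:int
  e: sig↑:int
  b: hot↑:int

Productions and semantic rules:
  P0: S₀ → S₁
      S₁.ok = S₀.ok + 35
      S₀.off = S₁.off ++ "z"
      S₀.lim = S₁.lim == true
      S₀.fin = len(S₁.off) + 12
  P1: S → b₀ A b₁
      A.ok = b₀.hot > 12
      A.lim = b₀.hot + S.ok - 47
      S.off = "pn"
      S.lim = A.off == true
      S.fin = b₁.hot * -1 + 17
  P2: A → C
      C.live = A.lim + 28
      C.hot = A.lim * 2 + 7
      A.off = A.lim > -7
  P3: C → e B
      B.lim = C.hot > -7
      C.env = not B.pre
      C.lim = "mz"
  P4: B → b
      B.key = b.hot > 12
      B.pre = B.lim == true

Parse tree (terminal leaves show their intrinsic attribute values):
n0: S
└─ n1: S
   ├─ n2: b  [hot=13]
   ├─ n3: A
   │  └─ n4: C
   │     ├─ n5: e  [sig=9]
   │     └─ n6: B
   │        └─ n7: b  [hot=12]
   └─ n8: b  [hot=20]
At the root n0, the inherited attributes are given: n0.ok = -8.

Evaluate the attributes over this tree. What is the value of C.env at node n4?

1. n0.ok = -8  [given at root]
2. n1.ok = 27  [S₀.ok + 35]
3. n2.hot = 13  [terminal]
4. n3.ok = true  [b₀.hot > 12]
5. n3.lim = -7  [b₀.hot + S.ok - 47]
6. n4.live = 21  [A.lim + 28]
7. n4.hot = -7  [A.lim * 2 + 7]
8. n5.sig = 9  [terminal]
9. n6.lim = false  [C.hot > -7]
10. n7.hot = 12  [terminal]
11. n6.key = false  [b.hot > 12]
12. n6.pre = false  [B.lim == true]
13. n4.env = true  [not B.pre]
14. n4.lim = "mz"  ["mz"]
15. n3.off = false  [A.lim > -7]
16. n8.hot = 20  [terminal]
17. n1.off = "pn"  ["pn"]
18. n1.lim = false  [A.off == true]
19. n1.fin = -3  [b₁.hot * -1 + 17]
20. n0.off = "pnz"  [S₁.off ++ "z"]
21. n0.lim = false  [S₁.lim == true]
22. n0.fin = 14  [len(S₁.off) + 12]

true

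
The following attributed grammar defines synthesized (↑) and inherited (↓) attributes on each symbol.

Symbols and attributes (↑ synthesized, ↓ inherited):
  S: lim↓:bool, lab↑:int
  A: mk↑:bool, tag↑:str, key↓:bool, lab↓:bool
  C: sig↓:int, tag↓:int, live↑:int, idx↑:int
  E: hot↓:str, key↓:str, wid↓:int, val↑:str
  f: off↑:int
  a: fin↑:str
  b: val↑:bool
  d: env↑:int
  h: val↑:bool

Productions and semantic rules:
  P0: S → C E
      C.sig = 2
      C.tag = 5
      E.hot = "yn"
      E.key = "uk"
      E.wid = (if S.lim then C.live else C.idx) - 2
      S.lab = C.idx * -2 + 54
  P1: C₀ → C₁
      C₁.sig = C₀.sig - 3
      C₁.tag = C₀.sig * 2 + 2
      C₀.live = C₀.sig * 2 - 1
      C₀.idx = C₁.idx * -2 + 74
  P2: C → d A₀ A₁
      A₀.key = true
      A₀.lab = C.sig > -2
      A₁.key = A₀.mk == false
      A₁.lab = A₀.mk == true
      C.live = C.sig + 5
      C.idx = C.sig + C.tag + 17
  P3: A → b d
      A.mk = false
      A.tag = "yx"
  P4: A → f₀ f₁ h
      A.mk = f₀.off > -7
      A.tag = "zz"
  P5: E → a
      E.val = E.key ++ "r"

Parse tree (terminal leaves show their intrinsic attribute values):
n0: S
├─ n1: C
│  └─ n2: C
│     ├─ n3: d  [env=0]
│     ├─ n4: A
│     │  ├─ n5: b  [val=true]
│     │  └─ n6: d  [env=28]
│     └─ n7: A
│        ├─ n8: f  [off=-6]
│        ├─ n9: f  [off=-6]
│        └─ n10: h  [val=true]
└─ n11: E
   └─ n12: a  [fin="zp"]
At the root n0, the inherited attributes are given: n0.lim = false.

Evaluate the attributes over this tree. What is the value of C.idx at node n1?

1. n0.lim = false  [given at root]
2. n1.sig = 2  [2]
3. n1.tag = 5  [5]
4. n2.sig = -1  [C₀.sig - 3]
5. n2.tag = 6  [C₀.sig * 2 + 2]
6. n3.env = 0  [terminal]
7. n4.key = true  [true]
8. n4.lab = true  [C.sig > -2]
9. n5.val = true  [terminal]
10. n6.env = 28  [terminal]
11. n4.mk = false  [false]
12. n4.tag = "yx"  ["yx"]
13. n7.key = true  [A₀.mk == false]
14. n7.lab = false  [A₀.mk == true]
15. n8.off = -6  [terminal]
16. n9.off = -6  [terminal]
17. n10.val = true  [terminal]
18. n7.mk = true  [f₀.off > -7]
19. n7.tag = "zz"  ["zz"]
20. n2.live = 4  [C.sig + 5]
21. n2.idx = 22  [C.sig + C.tag + 17]
22. n1.live = 3  [C₀.sig * 2 - 1]
23. n1.idx = 30  [C₁.idx * -2 + 74]
24. n11.hot = "yn"  ["yn"]
25. n11.key = "uk"  ["uk"]
26. n11.wid = 28  [(if S.lim then C.live else C.idx) - 2]
27. n12.fin = "zp"  [terminal]
28. n11.val = "ukr"  [E.key ++ "r"]
29. n0.lab = -6  [C.idx * -2 + 54]

30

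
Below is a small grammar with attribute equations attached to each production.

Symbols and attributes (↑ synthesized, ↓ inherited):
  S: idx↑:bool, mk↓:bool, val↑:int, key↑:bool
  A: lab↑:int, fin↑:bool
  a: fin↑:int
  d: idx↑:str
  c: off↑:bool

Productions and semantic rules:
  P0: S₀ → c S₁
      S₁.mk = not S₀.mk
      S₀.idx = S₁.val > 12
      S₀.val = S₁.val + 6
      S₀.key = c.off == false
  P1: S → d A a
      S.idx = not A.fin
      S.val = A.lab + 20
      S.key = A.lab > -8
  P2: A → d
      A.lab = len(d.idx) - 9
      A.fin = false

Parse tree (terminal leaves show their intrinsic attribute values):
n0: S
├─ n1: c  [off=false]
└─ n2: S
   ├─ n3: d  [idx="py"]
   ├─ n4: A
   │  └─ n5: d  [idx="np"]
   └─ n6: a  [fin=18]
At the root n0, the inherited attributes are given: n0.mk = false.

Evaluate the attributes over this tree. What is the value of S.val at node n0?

1. n0.mk = false  [given at root]
2. n1.off = false  [terminal]
3. n2.mk = true  [not S₀.mk]
4. n3.idx = "py"  [terminal]
5. n5.idx = "np"  [terminal]
6. n4.lab = -7  [len(d.idx) - 9]
7. n4.fin = false  [false]
8. n6.fin = 18  [terminal]
9. n2.idx = true  [not A.fin]
10. n2.val = 13  [A.lab + 20]
11. n2.key = true  [A.lab > -8]
12. n0.idx = true  [S₁.val > 12]
13. n0.val = 19  [S₁.val + 6]
14. n0.key = true  [c.off == false]

19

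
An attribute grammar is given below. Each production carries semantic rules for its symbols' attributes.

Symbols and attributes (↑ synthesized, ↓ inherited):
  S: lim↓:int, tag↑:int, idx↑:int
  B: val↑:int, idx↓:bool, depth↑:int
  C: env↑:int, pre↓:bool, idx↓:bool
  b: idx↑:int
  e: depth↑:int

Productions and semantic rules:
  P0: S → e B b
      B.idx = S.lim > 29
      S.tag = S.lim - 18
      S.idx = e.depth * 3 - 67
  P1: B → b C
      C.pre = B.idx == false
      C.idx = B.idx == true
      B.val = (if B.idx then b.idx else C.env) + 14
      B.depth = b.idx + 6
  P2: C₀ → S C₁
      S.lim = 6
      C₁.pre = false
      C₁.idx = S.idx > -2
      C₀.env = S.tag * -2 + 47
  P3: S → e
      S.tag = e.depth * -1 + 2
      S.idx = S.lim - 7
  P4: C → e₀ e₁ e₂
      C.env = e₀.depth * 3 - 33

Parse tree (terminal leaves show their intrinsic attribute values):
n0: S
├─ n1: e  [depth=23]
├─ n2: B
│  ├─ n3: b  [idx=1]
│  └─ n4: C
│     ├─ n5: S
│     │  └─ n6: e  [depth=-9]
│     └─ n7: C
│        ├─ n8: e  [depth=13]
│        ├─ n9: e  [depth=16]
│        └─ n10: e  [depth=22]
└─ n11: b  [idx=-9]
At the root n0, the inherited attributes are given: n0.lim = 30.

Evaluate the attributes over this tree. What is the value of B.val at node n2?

1. n0.lim = 30  [given at root]
2. n1.depth = 23  [terminal]
3. n2.idx = true  [S.lim > 29]
4. n3.idx = 1  [terminal]
5. n4.pre = false  [B.idx == false]
6. n4.idx = true  [B.idx == true]
7. n5.lim = 6  [6]
8. n6.depth = -9  [terminal]
9. n5.tag = 11  [e.depth * -1 + 2]
10. n5.idx = -1  [S.lim - 7]
11. n7.pre = false  [false]
12. n7.idx = true  [S.idx > -2]
13. n8.depth = 13  [terminal]
14. n9.depth = 16  [terminal]
15. n10.depth = 22  [terminal]
16. n7.env = 6  [e₀.depth * 3 - 33]
17. n4.env = 25  [S.tag * -2 + 47]
18. n2.val = 15  [(if B.idx then b.idx else C.env) + 14]
19. n2.depth = 7  [b.idx + 6]
20. n11.idx = -9  [terminal]
21. n0.tag = 12  [S.lim - 18]
22. n0.idx = 2  [e.depth * 3 - 67]

15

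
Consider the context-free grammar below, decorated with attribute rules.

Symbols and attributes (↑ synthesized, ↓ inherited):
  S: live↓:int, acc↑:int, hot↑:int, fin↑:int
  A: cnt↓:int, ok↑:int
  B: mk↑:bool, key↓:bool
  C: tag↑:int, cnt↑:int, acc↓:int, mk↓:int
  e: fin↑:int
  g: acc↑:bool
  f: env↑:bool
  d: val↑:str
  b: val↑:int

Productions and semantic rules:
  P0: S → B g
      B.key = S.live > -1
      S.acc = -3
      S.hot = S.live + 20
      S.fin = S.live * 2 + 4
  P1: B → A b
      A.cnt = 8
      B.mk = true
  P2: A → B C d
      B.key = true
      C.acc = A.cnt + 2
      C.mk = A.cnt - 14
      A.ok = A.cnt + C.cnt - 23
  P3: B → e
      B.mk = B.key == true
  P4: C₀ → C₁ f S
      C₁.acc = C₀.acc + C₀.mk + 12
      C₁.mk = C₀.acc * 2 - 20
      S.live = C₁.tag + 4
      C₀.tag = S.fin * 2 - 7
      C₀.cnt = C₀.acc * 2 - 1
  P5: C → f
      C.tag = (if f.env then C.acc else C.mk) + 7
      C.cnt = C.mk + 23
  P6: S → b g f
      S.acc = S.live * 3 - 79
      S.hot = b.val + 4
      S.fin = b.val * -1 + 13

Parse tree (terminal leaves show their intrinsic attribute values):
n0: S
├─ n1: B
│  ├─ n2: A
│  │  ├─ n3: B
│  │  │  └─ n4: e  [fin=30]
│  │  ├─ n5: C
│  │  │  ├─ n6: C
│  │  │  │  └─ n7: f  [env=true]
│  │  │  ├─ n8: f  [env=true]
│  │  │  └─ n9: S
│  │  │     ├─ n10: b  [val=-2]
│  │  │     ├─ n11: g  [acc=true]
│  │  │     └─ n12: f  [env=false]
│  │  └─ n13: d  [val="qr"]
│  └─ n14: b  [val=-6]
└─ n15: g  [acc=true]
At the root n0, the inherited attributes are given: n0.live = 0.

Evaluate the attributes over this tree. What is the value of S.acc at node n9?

2

1. n0.live = 0  [given at root]
2. n1.key = true  [S.live > -1]
3. n2.cnt = 8  [8]
4. n3.key = true  [true]
5. n4.fin = 30  [terminal]
6. n3.mk = true  [B.key == true]
7. n5.acc = 10  [A.cnt + 2]
8. n5.mk = -6  [A.cnt - 14]
9. n6.acc = 16  [C₀.acc + C₀.mk + 12]
10. n6.mk = 0  [C₀.acc * 2 - 20]
11. n7.env = true  [terminal]
12. n6.tag = 23  [(if f.env then C.acc else C.mk) + 7]
13. n6.cnt = 23  [C.mk + 23]
14. n8.env = true  [terminal]
15. n9.live = 27  [C₁.tag + 4]
16. n10.val = -2  [terminal]
17. n11.acc = true  [terminal]
18. n12.env = false  [terminal]
19. n9.acc = 2  [S.live * 3 - 79]
20. n9.hot = 2  [b.val + 4]
21. n9.fin = 15  [b.val * -1 + 13]
22. n5.tag = 23  [S.fin * 2 - 7]
23. n5.cnt = 19  [C₀.acc * 2 - 1]
24. n13.val = "qr"  [terminal]
25. n2.ok = 4  [A.cnt + C.cnt - 23]
26. n14.val = -6  [terminal]
27. n1.mk = true  [true]
28. n15.acc = true  [terminal]
29. n0.acc = -3  [-3]
30. n0.hot = 20  [S.live + 20]
31. n0.fin = 4  [S.live * 2 + 4]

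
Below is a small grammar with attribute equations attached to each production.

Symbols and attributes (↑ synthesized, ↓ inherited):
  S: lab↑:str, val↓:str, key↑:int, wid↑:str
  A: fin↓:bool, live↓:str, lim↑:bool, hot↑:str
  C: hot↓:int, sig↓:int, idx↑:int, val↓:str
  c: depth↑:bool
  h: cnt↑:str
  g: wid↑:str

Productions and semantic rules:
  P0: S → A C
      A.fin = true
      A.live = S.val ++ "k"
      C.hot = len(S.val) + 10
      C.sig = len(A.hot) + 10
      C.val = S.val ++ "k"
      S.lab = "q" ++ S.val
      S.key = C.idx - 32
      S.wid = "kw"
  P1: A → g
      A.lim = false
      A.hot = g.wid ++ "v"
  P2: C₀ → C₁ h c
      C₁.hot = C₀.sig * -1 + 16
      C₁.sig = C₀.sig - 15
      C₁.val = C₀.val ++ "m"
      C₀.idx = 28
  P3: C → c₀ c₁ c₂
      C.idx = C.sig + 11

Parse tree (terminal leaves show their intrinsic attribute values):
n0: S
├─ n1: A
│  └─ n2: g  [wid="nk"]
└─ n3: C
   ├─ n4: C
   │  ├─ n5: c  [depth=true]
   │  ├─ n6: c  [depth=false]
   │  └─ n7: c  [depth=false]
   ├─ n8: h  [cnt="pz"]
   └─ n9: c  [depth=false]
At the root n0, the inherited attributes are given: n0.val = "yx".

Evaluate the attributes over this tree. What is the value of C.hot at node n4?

3

1. n0.val = "yx"  [given at root]
2. n1.fin = true  [true]
3. n1.live = "yxk"  [S.val ++ "k"]
4. n2.wid = "nk"  [terminal]
5. n1.lim = false  [false]
6. n1.hot = "nkv"  [g.wid ++ "v"]
7. n3.hot = 12  [len(S.val) + 10]
8. n3.sig = 13  [len(A.hot) + 10]
9. n3.val = "yxk"  [S.val ++ "k"]
10. n4.hot = 3  [C₀.sig * -1 + 16]
11. n4.sig = -2  [C₀.sig - 15]
12. n4.val = "yxkm"  [C₀.val ++ "m"]
13. n5.depth = true  [terminal]
14. n6.depth = false  [terminal]
15. n7.depth = false  [terminal]
16. n4.idx = 9  [C.sig + 11]
17. n8.cnt = "pz"  [terminal]
18. n9.depth = false  [terminal]
19. n3.idx = 28  [28]
20. n0.lab = "qyx"  ["q" ++ S.val]
21. n0.key = -4  [C.idx - 32]
22. n0.wid = "kw"  ["kw"]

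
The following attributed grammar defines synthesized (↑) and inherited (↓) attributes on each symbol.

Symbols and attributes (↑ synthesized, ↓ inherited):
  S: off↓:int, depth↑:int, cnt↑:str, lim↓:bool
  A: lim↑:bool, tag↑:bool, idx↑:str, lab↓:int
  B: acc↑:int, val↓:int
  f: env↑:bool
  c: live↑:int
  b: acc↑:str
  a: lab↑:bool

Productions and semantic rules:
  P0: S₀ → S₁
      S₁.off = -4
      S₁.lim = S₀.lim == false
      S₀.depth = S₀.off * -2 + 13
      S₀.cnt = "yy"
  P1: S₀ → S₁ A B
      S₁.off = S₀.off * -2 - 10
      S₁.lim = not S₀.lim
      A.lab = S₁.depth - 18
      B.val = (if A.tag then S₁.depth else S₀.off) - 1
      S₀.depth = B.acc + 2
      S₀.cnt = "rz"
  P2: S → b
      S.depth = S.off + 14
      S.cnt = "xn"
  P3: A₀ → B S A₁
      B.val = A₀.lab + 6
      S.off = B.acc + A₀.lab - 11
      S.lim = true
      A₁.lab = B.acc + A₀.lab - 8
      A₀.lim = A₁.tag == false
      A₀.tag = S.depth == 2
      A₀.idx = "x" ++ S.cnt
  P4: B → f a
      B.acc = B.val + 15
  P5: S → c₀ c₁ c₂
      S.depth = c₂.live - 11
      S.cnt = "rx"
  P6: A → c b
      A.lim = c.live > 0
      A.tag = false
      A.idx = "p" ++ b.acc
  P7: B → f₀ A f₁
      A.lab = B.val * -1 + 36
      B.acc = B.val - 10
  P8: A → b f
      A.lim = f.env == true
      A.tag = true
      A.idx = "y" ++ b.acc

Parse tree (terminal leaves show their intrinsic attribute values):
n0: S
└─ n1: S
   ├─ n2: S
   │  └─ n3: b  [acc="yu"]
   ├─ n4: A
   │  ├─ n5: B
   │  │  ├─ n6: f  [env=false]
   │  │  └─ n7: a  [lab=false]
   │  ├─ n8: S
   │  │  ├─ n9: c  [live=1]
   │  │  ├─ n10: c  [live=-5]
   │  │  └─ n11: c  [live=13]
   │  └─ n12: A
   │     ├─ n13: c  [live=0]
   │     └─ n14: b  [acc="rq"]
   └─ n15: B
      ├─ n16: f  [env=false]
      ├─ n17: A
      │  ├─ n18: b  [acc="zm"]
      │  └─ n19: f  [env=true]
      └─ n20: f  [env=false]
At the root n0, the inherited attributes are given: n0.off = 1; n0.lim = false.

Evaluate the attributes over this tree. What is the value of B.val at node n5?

1. n0.off = 1  [given at root]
2. n0.lim = false  [given at root]
3. n1.off = -4  [-4]
4. n1.lim = true  [S₀.lim == false]
5. n2.off = -2  [S₀.off * -2 - 10]
6. n2.lim = false  [not S₀.lim]
7. n3.acc = "yu"  [terminal]
8. n2.depth = 12  [S.off + 14]
9. n2.cnt = "xn"  ["xn"]
10. n4.lab = -6  [S₁.depth - 18]
11. n5.val = 0  [A₀.lab + 6]
12. n6.env = false  [terminal]
13. n7.lab = false  [terminal]
14. n5.acc = 15  [B.val + 15]
15. n8.off = -2  [B.acc + A₀.lab - 11]
16. n8.lim = true  [true]
17. n9.live = 1  [terminal]
18. n10.live = -5  [terminal]
19. n11.live = 13  [terminal]
20. n8.depth = 2  [c₂.live - 11]
21. n8.cnt = "rx"  ["rx"]
22. n12.lab = 1  [B.acc + A₀.lab - 8]
23. n13.live = 0  [terminal]
24. n14.acc = "rq"  [terminal]
25. n12.lim = false  [c.live > 0]
26. n12.tag = false  [false]
27. n12.idx = "prq"  ["p" ++ b.acc]
28. n4.lim = true  [A₁.tag == false]
29. n4.tag = true  [S.depth == 2]
30. n4.idx = "xrx"  ["x" ++ S.cnt]
31. n15.val = 11  [(if A.tag then S₁.depth else S₀.off) - 1]
32. n16.env = false  [terminal]
33. n17.lab = 25  [B.val * -1 + 36]
34. n18.acc = "zm"  [terminal]
35. n19.env = true  [terminal]
36. n17.lim = true  [f.env == true]
37. n17.tag = true  [true]
38. n17.idx = "yzm"  ["y" ++ b.acc]
39. n20.env = false  [terminal]
40. n15.acc = 1  [B.val - 10]
41. n1.depth = 3  [B.acc + 2]
42. n1.cnt = "rz"  ["rz"]
43. n0.depth = 11  [S₀.off * -2 + 13]
44. n0.cnt = "yy"  ["yy"]

0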